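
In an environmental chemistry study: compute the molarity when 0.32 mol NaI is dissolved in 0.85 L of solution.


M = n/V = 0.32/0.85 = 0.376 mol/L

0.376 M


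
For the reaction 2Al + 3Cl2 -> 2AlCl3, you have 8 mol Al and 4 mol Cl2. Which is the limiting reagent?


Mole ratio available / coefficient:
  Al: 8/2 = 4.000
  Cl2: 4/3 = 1.333
Smaller ratio is limiting.

Cl2


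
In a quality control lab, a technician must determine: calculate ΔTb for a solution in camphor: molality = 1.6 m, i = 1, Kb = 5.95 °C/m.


ΔTb = Kb × m × i
= 5.95 × 1.6 × 1
= 9.52 °C

9.52 °C


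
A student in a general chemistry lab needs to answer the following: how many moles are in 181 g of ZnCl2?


M(ZnCl2) = 136.28 g/mol
n = mass/M = 181/136.28 = 1.3281 mol

1.3281 mol


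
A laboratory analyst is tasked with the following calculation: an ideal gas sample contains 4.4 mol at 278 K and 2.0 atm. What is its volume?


PV = nRT  (R = 0.08206 L·atm/(mol·K))
V = nRT/P = 4.4×0.08206×278/2.0
= 50.188 L

50.188 L


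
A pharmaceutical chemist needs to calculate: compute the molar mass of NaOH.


M(NaOH) = 1×22.99 + 1×16.0 + 1×1.008
= 22.99 + 16.0 + 1.01
= 40.0 g/mol

40.0 g/mol


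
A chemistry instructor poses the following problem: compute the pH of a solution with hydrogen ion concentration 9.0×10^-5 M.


pH = -log10([H+]) = -log10(9.0×10^-5)
= 5 - log10(9.0)
= 5 - 0.95
= 4.05

4.05


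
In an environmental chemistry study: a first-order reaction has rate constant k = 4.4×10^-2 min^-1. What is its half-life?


t½ = ln2/k = 0.693147/(4.4×10^-2 min^-1)
= 15.75 min

15.75 min


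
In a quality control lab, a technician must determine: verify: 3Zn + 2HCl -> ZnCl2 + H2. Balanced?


Equation: 3Zn + 2HCl -> ZnCl2 + H2
Check atoms: Cl: 2=2, H: 2=2, Zn: 3≠1
Not balanced

No, not balanced


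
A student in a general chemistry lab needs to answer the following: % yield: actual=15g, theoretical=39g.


% yield = actual/theoretical × 100
= 15/39 × 100
= 38.46%

38.46%


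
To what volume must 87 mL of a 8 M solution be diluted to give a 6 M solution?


C1V1 = C2V2
8 × 87 = 6 × V2
V2 = 696/6 = 116.0 mL

116.0 mL


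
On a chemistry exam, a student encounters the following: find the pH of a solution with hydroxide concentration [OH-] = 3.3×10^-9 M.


pOH = -log10([OH-]) = -log10(3.3×10^-9)
= 9 - log10(3.3) = 8.48
pH = 14 - pOH = 14 - 8.48 = 5.52

5.52


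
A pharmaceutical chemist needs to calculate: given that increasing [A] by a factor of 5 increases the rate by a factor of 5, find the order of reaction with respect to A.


rate ∝ [A]^n
5^n = 5 → n = 1
Order in A: 1

1


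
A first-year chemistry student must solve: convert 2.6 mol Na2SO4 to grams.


M(Na2SO4) = 142.05 g/mol
mass = n × M = 2.6 × 142.05 = 369.33 g

369.33 g


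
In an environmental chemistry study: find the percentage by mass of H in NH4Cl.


M(NH4Cl) = 1×14.01 + 4×1.008 + 1×35.45 = 53.492 g/mol
Mass of H = 4 × 1.008 = 4.032 g/mol
% H = 4.032/53.492 × 100 = 7.54%

7.54%


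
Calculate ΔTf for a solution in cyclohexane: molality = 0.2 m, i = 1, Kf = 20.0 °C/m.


ΔTf = Kf × m × i
= 20.0 × 0.2 × 1
= 4.0 °C

4.0 °C


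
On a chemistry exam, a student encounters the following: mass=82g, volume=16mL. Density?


ρ = mass/volume
= 82/16
= 5.125 g/mL

5.125 g/mL


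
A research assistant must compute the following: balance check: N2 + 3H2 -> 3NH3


Equation: N2 + 3H2 -> 3NH3
Check atoms: H: 6≠9, N: 2≠3
Not balanced

No, not balanced


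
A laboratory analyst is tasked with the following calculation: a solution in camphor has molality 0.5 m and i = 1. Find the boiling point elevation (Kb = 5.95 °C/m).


ΔTb = Kb × m × i
= 5.95 × 0.5 × 1
= 2.975 °C

2.975 °C


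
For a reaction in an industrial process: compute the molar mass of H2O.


M(H2O) = 2×1.008 + 1×16.0
= 2.02 + 16.0
= 18.02 g/mol

18.02 g/mol


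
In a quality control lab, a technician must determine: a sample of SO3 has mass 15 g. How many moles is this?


M(SO3) = 80.07 g/mol
n = mass/M = 15/80.07 = 0.1873 mol

0.1873 mol


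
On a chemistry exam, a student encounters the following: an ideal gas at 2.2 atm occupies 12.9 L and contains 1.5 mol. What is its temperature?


PV = nRT  (R = 0.08206 L·atm/(mol·K))
T = PV/(nR) = 2.2×12.9/(1.5×0.08206)
= 28.38/0.123090
= 230.56 K

230.56 K


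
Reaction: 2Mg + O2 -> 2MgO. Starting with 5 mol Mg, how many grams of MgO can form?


Mole ratio MgO:Mg = 2:2
n(MgO) = 5 × 2/2 = 5.000 mol
mass = 5.000 × 40.31 = 201.55 g

201.55 g


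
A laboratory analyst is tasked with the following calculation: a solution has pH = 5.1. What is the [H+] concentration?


[H+] = 10^(-pH) = 10^(-5.1)
= 7.94×10^-6 M

7.94×10^-6 M


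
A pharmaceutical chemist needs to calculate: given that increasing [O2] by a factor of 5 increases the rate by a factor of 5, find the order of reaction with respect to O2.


rate ∝ [O2]^n
5^n = 5 → n = 1
Order in O2: 1

1


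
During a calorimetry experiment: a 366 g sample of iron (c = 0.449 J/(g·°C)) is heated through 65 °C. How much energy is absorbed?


q = mcΔT = 366 × 0.449 × 65
= 10681.71 J

10681.71 J


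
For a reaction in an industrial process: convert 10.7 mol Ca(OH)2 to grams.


M(Ca(OH)2) = 74.1 g/mol
mass = n × M = 10.7 × 74.1 = 792.87 g

792.87 g


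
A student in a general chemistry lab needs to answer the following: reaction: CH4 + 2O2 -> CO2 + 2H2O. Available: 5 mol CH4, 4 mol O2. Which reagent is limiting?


Mole ratio available / coefficient:
  CH4: 5/1 = 5.000
  O2: 4/2 = 2.000
Smaller ratio is limiting.

O2


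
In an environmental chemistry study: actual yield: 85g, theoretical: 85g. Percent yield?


% yield = actual/theoretical × 100
= 85/85 × 100
= 100.0%

100.0%


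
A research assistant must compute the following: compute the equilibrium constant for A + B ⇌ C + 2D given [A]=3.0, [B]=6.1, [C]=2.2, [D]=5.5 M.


Kc = [C][D]^2/([A][B])
= (2.2^1 × 5.5^2)/(3.0^1 × 6.1^1)
= 66.55/18.3
= 3.637

3.637


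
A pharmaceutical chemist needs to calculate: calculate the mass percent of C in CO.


M(CO) = 1×12.01 + 1×16.0 = 28.01 g/mol
Mass of C = 1 × 12.01 = 12.01 g/mol
% C = 12.01/28.01 × 100 = 42.88%

42.88%


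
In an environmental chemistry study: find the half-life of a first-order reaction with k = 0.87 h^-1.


t½ = ln2/k = 0.693147/(0.87 h^-1)
= 0.7967 h

0.7967 h


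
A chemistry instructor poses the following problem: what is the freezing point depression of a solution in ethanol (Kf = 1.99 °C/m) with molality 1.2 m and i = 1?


ΔTf = Kf × m × i
= 1.99 × 1.2 × 1
= 2.388 °C

2.388 °C


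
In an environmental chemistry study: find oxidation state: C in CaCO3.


(+2) + x + 3(-2) = 0, so x = +4
Oxidation number: +4

+4


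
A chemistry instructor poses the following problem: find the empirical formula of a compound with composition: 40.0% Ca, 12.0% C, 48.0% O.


Assume 100 g sample. Moles of each element:
  Ca: 40.0/40.08 = 0.998 mol
  C: 12.0/12.01 = 0.999 mol
  O: 48.0/16.0 = 3.0 mol
Divide by smallest (0.998):
  Ca: 0.998/0.998 = 1.0
  C: 0.999/0.998 = 1.0
  O: 3.0/0.998 = 3.01
Empirical formula: CaCO3

CaCO3


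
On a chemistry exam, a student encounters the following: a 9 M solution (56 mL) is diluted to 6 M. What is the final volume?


C1V1 = C2V2
9 × 56 = 6 × V2
V2 = 504/6 = 84.0 mL

84.0 mL


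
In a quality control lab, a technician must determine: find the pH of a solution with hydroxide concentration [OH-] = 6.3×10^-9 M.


pOH = -log10([OH-]) = -log10(6.3×10^-9)
= 9 - log10(6.3) = 8.2
pH = 14 - pOH = 14 - 8.2 = 5.8

5.8


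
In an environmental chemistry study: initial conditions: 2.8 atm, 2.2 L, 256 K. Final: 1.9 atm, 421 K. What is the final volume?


P1V1/T1 = P2V2/T2
V2 = P1V1T2/(T1P2)
= 2.8×2.2×421/(256×1.9)
= 5.332 L

5.332 L


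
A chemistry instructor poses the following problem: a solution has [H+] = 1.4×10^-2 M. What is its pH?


pH = -log10([H+]) = -log10(1.4×10^-2)
= 2 - log10(1.4)
= 2 - 0.15
= 1.85

1.85


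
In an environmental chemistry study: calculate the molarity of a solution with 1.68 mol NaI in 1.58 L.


M = n/V = 1.68/1.58 = 1.063 mol/L

1.063 M


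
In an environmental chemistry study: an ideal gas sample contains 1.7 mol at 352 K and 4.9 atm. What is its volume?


PV = nRT  (R = 0.08206 L·atm/(mol·K))
V = nRT/P = 1.7×0.08206×352/4.9
= 10.021 L

10.021 L


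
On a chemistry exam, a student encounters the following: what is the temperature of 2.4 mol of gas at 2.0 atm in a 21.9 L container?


PV = nRT  (R = 0.08206 L·atm/(mol·K))
T = PV/(nR) = 2.0×21.9/(2.4×0.08206)
= 43.80/0.196944
= 222.40 K

222.40 K


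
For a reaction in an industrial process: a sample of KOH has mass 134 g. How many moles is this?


M(KOH) = 56.11 g/mol
n = mass/M = 134/56.11 = 2.3882 mol

2.3882 mol


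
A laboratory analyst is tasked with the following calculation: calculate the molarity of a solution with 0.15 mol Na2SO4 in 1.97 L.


M = n/V = 0.15/1.97 = 0.076 mol/L

0.076 M


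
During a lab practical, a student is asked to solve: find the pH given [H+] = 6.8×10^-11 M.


pH = -log10([H+]) = -log10(6.8×10^-11)
= 11 - log10(6.8)
= 11 - 0.83
= 10.17

10.17


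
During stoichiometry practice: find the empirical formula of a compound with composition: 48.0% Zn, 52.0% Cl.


Assume 100 g sample. Moles of each element:
  Zn: 48.0/65.38 = 0.734 mol
  Cl: 52.0/35.45 = 1.467 mol
Divide by smallest (0.734):
  Zn: 0.734/0.734 = 1.0
  Cl: 1.467/0.734 = 2.0
Empirical formula: ZnCl2

ZnCl2


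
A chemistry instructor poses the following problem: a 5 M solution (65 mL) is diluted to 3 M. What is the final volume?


C1V1 = C2V2
5 × 65 = 3 × V2
V2 = 325/3 = 108.33 mL

108.33 mL


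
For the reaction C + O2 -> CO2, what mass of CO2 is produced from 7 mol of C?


Mole ratio CO2:C = 1:1
n(CO2) = 7 × 1/1 = 7.000 mol
mass = 7.000 × 44.01 = 308.07 g

308.07 g


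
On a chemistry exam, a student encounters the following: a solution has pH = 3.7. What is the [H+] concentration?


[H+] = 10^(-pH) = 10^(-3.7)
= 2.0×10^-4 M

2.0×10^-4 M


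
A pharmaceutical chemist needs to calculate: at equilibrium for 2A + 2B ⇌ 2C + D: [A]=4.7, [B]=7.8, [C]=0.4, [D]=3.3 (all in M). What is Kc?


Kc = [C]^2[D]/([A]^2[B]^2)
= (0.4^2 × 3.3^1)/(4.7^2 × 7.8^2)
= 0.528/1343.9556
= 3.929×10^-4

3.929×10^-4


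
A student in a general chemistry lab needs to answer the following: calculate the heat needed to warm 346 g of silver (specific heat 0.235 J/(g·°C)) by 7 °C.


q = mcΔT = 346 × 0.235 × 7
= 569.17 J

569.17 J


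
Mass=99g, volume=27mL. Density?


ρ = mass/volume
= 99/27
= 3.667 g/mL

3.667 g/mL


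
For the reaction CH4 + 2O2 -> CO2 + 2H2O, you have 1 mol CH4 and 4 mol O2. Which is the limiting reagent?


Mole ratio available / coefficient:
  CH4: 1/1 = 1.000
  O2: 4/2 = 2.000
Smaller ratio is limiting.

CH4


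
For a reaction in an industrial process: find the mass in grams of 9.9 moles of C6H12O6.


M(C6H12O6) = 180.16 g/mol
mass = n × M = 9.9 × 180.16 = 1783.58 g

1783.58 g


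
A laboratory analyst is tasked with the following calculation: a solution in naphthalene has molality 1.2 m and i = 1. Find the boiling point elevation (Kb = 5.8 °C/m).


ΔTb = Kb × m × i
= 5.8 × 1.2 × 1
= 6.96 °C

6.96 °C


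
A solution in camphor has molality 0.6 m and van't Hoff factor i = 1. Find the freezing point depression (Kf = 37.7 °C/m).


ΔTf = Kf × m × i
= 37.7 × 0.6 × 1
= 22.62 °C

22.62 °C


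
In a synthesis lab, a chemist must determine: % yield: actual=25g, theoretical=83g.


% yield = actual/theoretical × 100
= 25/83 × 100
= 30.12%

30.12%


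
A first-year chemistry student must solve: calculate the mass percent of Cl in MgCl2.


M(MgCl2) = 1×24.31 + 2×35.45 = 95.21 g/mol
Mass of Cl = 2 × 35.45 = 70.90 g/mol
% Cl = 70.90/95.21 × 100 = 74.47%

74.47%


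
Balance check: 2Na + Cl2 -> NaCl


Equation: 2Na + Cl2 -> NaCl
Check atoms: Cl: 2≠1, Na: 2≠1
Not balanced

No, not balanced


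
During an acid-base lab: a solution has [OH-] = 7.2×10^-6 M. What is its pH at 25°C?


pOH = -log10([OH-]) = -log10(7.2×10^-6)
= 6 - log10(7.2) = 5.14
pH = 14 - pOH = 14 - 5.14 = 8.86

8.86


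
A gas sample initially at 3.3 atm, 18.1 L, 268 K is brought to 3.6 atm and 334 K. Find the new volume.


P1V1/T1 = P2V2/T2
V2 = P1V1T2/(T1P2)
= 3.3×18.1×334/(268×3.6)
= 20.678 L

20.678 L


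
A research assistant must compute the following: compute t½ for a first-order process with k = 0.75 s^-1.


t½ = ln2/k = 0.693147/(0.75 s^-1)
= 0.9242 s

0.9242 s


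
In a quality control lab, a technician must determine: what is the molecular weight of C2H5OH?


M(C2H5OH) = 2×12.01 + 6×1.008 + 1×16.0
= 24.02 + 6.05 + 16.0
= 46.07 g/mol

46.07 g/mol


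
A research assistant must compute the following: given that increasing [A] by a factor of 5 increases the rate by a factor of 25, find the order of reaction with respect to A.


rate ∝ [A]^n
5^n = 25 → n = 2
Order in A: 2

2


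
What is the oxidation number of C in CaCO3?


(+2) + x + 3(-2) = 0, so x = +4
Oxidation number: +4

+4


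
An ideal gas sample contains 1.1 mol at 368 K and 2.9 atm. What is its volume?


PV = nRT  (R = 0.08206 L·atm/(mol·K))
V = nRT/P = 1.1×0.08206×368/2.9
= 11.454 L

11.454 L


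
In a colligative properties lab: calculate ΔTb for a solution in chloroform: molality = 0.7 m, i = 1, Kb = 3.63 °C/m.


ΔTb = Kb × m × i
= 3.63 × 0.7 × 1
= 2.541 °C

2.541 °C


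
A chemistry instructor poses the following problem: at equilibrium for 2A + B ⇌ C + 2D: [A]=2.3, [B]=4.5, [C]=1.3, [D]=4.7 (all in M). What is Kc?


Kc = [C][D]^2/([A]^2[B])
= (1.3^1 × 4.7^2)/(2.3^2 × 4.5^1)
= 28.717/23.805
= 1.206

1.206


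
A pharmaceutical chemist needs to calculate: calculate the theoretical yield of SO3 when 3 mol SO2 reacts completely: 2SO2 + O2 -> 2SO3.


Mole ratio SO3:SO2 = 2:2
n(SO3) = 3 × 2/2 = 3.000 mol
mass = 3.000 × 80.07 = 240.21 g

240.21 g


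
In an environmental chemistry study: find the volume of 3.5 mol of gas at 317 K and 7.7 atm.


PV = nRT  (R = 0.08206 L·atm/(mol·K))
V = nRT/P = 3.5×0.08206×317/7.7
= 11.824 L

11.824 L


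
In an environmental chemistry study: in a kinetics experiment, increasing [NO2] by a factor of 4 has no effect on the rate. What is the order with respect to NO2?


rate ∝ [NO2]^n
rate ∝ [NO2]^0
Order in NO2: 0

0


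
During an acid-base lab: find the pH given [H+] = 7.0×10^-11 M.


pH = -log10([H+]) = -log10(7.0×10^-11)
= 11 - log10(7.0)
= 11 - 0.85
= 10.15

10.15


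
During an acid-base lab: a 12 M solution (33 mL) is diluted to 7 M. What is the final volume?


C1V1 = C2V2
12 × 33 = 7 × V2
V2 = 396/7 = 56.57 mL

56.57 mL


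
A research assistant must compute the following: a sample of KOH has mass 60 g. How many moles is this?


M(KOH) = 56.11 g/mol
n = mass/M = 60/56.11 = 1.0693 mol

1.0693 mol


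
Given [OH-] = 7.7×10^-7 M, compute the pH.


pOH = -log10([OH-]) = -log10(7.7×10^-7)
= 7 - log10(7.7) = 6.11
pH = 14 - pOH = 14 - 6.11 = 7.89

7.89


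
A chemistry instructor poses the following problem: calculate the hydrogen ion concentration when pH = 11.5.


[H+] = 10^(-pH) = 10^(-11.5)
= 3.16×10^-12 M

3.16×10^-12 M


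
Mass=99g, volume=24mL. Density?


ρ = mass/volume
= 99/24
= 4.125 g/mL

4.125 g/mL


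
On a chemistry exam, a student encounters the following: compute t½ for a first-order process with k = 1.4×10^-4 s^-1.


t½ = ln2/k = 0.693147/(1.4×10^-4 s^-1)
= 4951 s

4951 s


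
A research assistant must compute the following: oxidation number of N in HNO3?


(+1) + x + 3(-2) = 0, so x = +5
Oxidation number: +5

+5


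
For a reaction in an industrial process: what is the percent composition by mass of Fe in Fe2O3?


M(Fe2O3) = 2×55.85 + 3×16.0 = 159.70 g/mol
Mass of Fe = 2 × 55.85 = 111.70 g/mol
% Fe = 111.70/159.70 × 100 = 69.94%

69.94%


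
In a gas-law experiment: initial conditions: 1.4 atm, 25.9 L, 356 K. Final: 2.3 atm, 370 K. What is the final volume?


P1V1/T1 = P2V2/T2
V2 = P1V1T2/(T1P2)
= 1.4×25.9×370/(356×2.3)
= 16.385 L

16.385 L


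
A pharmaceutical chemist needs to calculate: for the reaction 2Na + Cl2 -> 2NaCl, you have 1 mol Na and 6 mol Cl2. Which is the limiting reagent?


Mole ratio available / coefficient:
  Na: 1/2 = 0.500
  Cl2: 6/1 = 6.000
Smaller ratio is limiting.

Na


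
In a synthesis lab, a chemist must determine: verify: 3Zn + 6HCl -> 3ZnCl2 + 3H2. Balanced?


Equation: 3Zn + 6HCl -> 3ZnCl2 + 3H2
Check atoms: Cl: 6=6, H: 6=6, Zn: 3=3
Balanced

Yes, balanced


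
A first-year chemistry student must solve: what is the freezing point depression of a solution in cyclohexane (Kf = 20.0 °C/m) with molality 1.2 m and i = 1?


ΔTf = Kf × m × i
= 20.0 × 1.2 × 1
= 24.0 °C

24.0 °C


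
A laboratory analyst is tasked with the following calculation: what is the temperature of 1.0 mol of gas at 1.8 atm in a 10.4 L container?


PV = nRT  (R = 0.08206 L·atm/(mol·K))
T = PV/(nR) = 1.8×10.4/(1.0×0.08206)
= 18.72/0.082060
= 228.13 K

228.13 K


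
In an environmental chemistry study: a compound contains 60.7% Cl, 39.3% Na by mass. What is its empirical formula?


Assume 100 g sample. Moles of each element:
  Cl: 60.7/35.45 = 1.712 mol
  Na: 39.3/22.99 = 1.709 mol
Divide by smallest (1.709):
  Cl: 1.712/1.709 = 1.0
  Na: 1.709/1.709 = 1.0
Empirical formula: NaCl

NaCl


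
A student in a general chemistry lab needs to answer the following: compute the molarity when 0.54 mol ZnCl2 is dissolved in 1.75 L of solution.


M = n/V = 0.54/1.75 = 0.309 mol/L

0.309 M


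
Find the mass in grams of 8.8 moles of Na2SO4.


M(Na2SO4) = 142.05 g/mol
mass = n × M = 8.8 × 142.05 = 1250.04 g

1250.04 g


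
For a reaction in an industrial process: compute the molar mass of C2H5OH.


M(C2H5OH) = 2×12.01 + 6×1.008 + 1×16.0
= 24.02 + 6.05 + 16.0
= 46.07 g/mol

46.07 g/mol


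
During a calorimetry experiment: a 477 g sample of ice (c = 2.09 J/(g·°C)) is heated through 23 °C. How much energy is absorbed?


q = mcΔT = 477 × 2.09 × 23
= 22929.39 J

22929.39 J


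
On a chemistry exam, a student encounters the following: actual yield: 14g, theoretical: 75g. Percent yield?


% yield = actual/theoretical × 100
= 14/75 × 100
= 18.67%

18.67%


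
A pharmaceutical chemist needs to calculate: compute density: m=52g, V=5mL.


ρ = mass/volume
= 52/5
= 10.4 g/mL

10.4 g/mL


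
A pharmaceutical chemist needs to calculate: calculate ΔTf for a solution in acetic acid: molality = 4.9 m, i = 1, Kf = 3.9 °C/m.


ΔTf = Kf × m × i
= 3.9 × 4.9 × 1
= 19.11 °C

19.11 °C


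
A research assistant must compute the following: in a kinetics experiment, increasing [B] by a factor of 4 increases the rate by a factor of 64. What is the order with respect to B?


rate ∝ [B]^n
4^n = 64 → n = 3
Order in B: 3

3


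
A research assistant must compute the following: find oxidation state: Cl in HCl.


halide: -1
Oxidation number: -1

-1


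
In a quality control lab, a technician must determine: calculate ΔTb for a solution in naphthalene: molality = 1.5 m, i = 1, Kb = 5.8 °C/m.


ΔTb = Kb × m × i
= 5.8 × 1.5 × 1
= 8.7 °C

8.7 °C


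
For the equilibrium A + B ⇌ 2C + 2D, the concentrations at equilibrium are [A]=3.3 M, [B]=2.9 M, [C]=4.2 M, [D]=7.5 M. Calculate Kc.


Kc = [C]^2[D]^2/([A][B])
= (4.2^2 × 7.5^2)/(3.3^1 × 2.9^1)
= 992.25/9.57
= 103.7

103.7


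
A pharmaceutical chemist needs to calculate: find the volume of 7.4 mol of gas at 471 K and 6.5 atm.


PV = nRT  (R = 0.08206 L·atm/(mol·K))
V = nRT/P = 7.4×0.08206×471/6.5
= 44.002 L

44.002 L


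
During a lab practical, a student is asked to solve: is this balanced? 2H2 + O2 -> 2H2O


Equation: 2H2 + O2 -> 2H2O
Check atoms: H: 4=4, O: 2=2
Balanced

Yes, balanced


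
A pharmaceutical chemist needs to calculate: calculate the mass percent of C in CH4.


M(CH4) = 1×12.01 + 4×1.008 = 16.042 g/mol
Mass of C = 1 × 12.01 = 12.01 g/mol
% C = 12.01/16.042 × 100 = 74.87%

74.87%


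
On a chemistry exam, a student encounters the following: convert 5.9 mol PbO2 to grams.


M(PbO2) = 239.2 g/mol
mass = n × M = 5.9 × 239.2 = 1411.28 g

1411.28 g


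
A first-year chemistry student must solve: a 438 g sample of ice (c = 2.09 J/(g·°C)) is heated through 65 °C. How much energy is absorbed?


q = mcΔT = 438 × 2.09 × 65
= 59502.30 J

59502.30 J


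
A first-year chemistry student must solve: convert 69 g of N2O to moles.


M(N2O) = 44.02 g/mol
n = mass/M = 69/44.02 = 1.5675 mol

1.5675 mol


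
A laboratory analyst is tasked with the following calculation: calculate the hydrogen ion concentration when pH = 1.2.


[H+] = 10^(-pH) = 10^(-1.2)
= 6.31×10^-2 M

6.31×10^-2 M


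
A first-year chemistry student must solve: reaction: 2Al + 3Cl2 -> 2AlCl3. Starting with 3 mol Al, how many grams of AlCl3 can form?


Mole ratio AlCl3:Al = 2:2
n(AlCl3) = 3 × 2/2 = 3.000 mol
mass = 3.000 × 133.33 = 399.99 g

399.99 g


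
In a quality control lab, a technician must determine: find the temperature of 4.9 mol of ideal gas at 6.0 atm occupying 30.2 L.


PV = nRT  (R = 0.08206 L·atm/(mol·K))
T = PV/(nR) = 6.0×30.2/(4.9×0.08206)
= 181.20/0.402094
= 450.64 K

450.64 K


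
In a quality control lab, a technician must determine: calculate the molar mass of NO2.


M(NO2) = 1×14.01 + 2×16.0
= 14.01 + 32.0
= 46.01 g/mol

46.01 g/mol


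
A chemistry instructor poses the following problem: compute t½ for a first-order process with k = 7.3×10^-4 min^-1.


t½ = ln2/k = 0.693147/(7.3×10^-4 min^-1)
= 949.5 min

949.5 min


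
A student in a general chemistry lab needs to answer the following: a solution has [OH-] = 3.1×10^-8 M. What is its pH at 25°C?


pOH = -log10([OH-]) = -log10(3.1×10^-8)
= 8 - log10(3.1) = 7.51
pH = 14 - pOH = 14 - 7.51 = 6.49

6.49


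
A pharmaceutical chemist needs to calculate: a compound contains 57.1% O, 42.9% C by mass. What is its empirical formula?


Assume 100 g sample. Moles of each element:
  O: 57.1/16.0 = 3.569 mol
  C: 42.9/12.01 = 3.572 mol
Divide by smallest (3.569):
  O: 3.569/3.569 = 1.0
  C: 3.572/3.569 = 1.0
Empirical formula: CO

CO


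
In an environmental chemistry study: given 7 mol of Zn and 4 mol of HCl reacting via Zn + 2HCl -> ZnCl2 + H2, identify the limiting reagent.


Mole ratio available / coefficient:
  Zn: 7/1 = 7.000
  HCl: 4/2 = 2.000
Smaller ratio is limiting.

HCl


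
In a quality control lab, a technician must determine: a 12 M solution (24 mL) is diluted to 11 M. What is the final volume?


C1V1 = C2V2
12 × 24 = 11 × V2
V2 = 288/11 = 26.18 mL

26.18 mL


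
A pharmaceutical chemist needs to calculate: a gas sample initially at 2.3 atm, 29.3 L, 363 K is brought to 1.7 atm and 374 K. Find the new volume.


P1V1/T1 = P2V2/T2
V2 = P1V1T2/(T1P2)
= 2.3×29.3×374/(363×1.7)
= 40.842 L

40.842 L


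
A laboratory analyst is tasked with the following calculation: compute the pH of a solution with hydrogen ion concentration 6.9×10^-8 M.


pH = -log10([H+]) = -log10(6.9×10^-8)
= 8 - log10(6.9)
= 8 - 0.84
= 7.16

7.16


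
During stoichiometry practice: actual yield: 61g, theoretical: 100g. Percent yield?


% yield = actual/theoretical × 100
= 61/100 × 100
= 61.0%

61.0%


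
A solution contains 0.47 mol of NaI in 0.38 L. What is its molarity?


M = n/V = 0.47/0.38 = 1.237 mol/L

1.237 M


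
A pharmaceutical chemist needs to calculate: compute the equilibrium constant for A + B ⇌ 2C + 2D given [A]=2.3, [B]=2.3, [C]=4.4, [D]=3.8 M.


Kc = [C]^2[D]^2/([A][B])
= (4.4^2 × 3.8^2)/(2.3^1 × 2.3^1)
= 279.5584/5.29
= 52.85

52.85


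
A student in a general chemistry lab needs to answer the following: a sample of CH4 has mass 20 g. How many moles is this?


M(CH4) = 16.04 g/mol
n = mass/M = 20/16.04 = 1.2469 mol

1.2469 mol


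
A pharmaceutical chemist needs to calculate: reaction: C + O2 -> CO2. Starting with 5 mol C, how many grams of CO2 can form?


Mole ratio CO2:C = 1:1
n(CO2) = 5 × 1/1 = 5.000 mol
mass = 5.000 × 44.01 = 220.05 g

220.05 g


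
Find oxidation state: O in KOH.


O is usually -2
Oxidation number: -2

-2


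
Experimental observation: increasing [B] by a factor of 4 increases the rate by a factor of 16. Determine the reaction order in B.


rate ∝ [B]^n
4^n = 16 → n = 2
Order in B: 2

2


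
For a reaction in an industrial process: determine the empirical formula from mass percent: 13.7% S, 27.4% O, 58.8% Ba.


Assume 100 g sample. Moles of each element:
  S: 13.7/32.07 = 0.427 mol
  O: 27.4/16.0 = 1.712 mol
  Ba: 58.8/137.33 = 0.428 mol
Divide by smallest (0.427):
  S: 0.427/0.427 = 1.0
  O: 1.712/0.427 = 4.01
  Ba: 0.428/0.427 = 1.0
Empirical formula: BaSO4

BaSO4


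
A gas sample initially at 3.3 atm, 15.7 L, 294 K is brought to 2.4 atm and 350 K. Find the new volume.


P1V1/T1 = P2V2/T2
V2 = P1V1T2/(T1P2)
= 3.3×15.7×350/(294×2.4)
= 25.699 L

25.699 L


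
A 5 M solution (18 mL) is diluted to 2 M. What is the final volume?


C1V1 = C2V2
5 × 18 = 2 × V2
V2 = 90/2 = 45.0 mL

45.0 mL


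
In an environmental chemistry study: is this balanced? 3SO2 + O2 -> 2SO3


Equation: 3SO2 + O2 -> 2SO3
Check atoms: O: 8≠6, S: 3≠2
Not balanced

No, not balanced


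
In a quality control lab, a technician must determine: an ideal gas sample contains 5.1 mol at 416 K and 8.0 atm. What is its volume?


PV = nRT  (R = 0.08206 L·atm/(mol·K))
V = nRT/P = 5.1×0.08206×416/8.0
= 21.762 L

21.762 L


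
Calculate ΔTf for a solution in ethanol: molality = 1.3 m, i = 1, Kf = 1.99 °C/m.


ΔTf = Kf × m × i
= 1.99 × 1.3 × 1
= 2.587 °C

2.587 °C


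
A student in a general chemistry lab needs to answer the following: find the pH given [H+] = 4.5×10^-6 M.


pH = -log10([H+]) = -log10(4.5×10^-6)
= 6 - log10(4.5)
= 6 - 0.65
= 5.35

5.35


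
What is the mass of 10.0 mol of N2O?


M(N2O) = 44.02 g/mol
mass = n × M = 10.0 × 44.02 = 440.20 g

440.20 g


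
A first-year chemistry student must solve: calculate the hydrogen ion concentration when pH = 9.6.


[H+] = 10^(-pH) = 10^(-9.6)
= 2.51×10^-10 M

2.51×10^-10 M


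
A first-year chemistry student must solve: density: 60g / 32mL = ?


ρ = mass/volume
= 60/32
= 1.875 g/mL

1.875 g/mL


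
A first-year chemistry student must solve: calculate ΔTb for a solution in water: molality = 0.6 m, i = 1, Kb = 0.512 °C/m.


ΔTb = Kb × m × i
= 0.512 × 0.6 × 1
= 0.3072 °C

0.3072 °C


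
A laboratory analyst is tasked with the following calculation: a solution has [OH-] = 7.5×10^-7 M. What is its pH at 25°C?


pOH = -log10([OH-]) = -log10(7.5×10^-7)
= 7 - log10(7.5) = 6.12
pH = 14 - pOH = 14 - 6.12 = 7.88

7.88


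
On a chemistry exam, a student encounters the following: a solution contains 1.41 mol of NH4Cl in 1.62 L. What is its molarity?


M = n/V = 1.41/1.62 = 0.870 mol/L

0.870 M


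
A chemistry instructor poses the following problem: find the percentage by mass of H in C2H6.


M(C2H6) = 2×12.01 + 6×1.008 = 30.068 g/mol
Mass of H = 6 × 1.008 = 6.048 g/mol
% H = 6.048/30.068 × 100 = 20.11%

20.11%


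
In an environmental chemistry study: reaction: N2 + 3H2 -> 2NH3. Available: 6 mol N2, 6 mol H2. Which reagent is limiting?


Mole ratio available / coefficient:
  N2: 6/1 = 6.000
  H2: 6/3 = 2.000
Smaller ratio is limiting.

H2


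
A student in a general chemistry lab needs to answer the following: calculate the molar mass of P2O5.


M(P2O5) = 2×30.97 + 5×16.0
= 61.94 + 80.0
= 141.94 g/mol

141.94 g/mol


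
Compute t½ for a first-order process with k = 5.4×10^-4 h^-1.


t½ = ln2/k = 0.693147/(5.4×10^-4 h^-1)
= 1284 h

1284 h


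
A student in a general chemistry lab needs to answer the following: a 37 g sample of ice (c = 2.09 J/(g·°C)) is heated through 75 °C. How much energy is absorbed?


q = mcΔT = 37 × 2.09 × 75
= 5799.75 J

5799.75 J


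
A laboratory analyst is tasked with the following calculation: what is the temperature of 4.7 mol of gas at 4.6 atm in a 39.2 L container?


PV = nRT  (R = 0.08206 L·atm/(mol·K))
T = PV/(nR) = 4.6×39.2/(4.7×0.08206)
= 180.32/0.385682
= 467.54 K

467.54 K


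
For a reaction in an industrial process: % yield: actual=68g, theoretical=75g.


% yield = actual/theoretical × 100
= 68/75 × 100
= 90.67%

90.67%


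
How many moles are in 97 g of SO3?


M(SO3) = 80.07 g/mol
n = mass/M = 97/80.07 = 1.2114 mol

1.2114 mol


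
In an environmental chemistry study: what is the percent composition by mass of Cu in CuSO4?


M(CuSO4) = 1×63.55 + 1×32.07 + 4×16.0 = 159.62 g/mol
Mass of Cu = 1 × 63.55 = 63.55 g/mol
% Cu = 63.55/159.62 × 100 = 39.81%

39.81%


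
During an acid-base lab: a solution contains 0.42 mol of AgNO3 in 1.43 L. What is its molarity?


M = n/V = 0.42/1.43 = 0.294 mol/L

0.294 M


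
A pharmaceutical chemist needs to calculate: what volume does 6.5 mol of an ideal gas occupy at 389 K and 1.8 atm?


PV = nRT  (R = 0.08206 L·atm/(mol·K))
V = nRT/P = 6.5×0.08206×389/1.8
= 115.272 L

115.272 L


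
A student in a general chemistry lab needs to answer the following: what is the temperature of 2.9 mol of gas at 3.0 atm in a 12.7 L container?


PV = nRT  (R = 0.08206 L·atm/(mol·K))
T = PV/(nR) = 3.0×12.7/(2.9×0.08206)
= 38.10/0.237974
= 160.10 K

160.10 K


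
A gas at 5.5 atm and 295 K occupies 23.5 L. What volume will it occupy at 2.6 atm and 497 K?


P1V1/T1 = P2V2/T2
V2 = P1V1T2/(T1P2)
= 5.5×23.5×497/(295×2.6)
= 83.751 L

83.751 L


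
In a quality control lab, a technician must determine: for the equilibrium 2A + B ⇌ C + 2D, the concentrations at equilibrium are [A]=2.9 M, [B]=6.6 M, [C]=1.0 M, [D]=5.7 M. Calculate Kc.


Kc = [C][D]^2/([A]^2[B])
= (1.0^1 × 5.7^2)/(2.9^2 × 6.6^1)
= 32.49/55.506
= 0.5853

0.5853


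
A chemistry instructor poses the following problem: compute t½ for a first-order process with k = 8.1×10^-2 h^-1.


t½ = ln2/k = 0.693147/(8.1×10^-2 h^-1)
= 8.557 h

8.557 h


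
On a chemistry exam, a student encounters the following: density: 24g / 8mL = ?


ρ = mass/volume
= 24/8
= 3.0 g/mL

3.0 g/mL


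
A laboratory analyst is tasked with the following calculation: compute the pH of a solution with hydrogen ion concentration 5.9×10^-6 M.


pH = -log10([H+]) = -log10(5.9×10^-6)
= 6 - log10(5.9)
= 6 - 0.77
= 5.23

5.23


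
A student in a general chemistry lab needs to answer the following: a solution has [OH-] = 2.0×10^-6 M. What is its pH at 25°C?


pOH = -log10([OH-]) = -log10(2.0×10^-6)
= 6 - log10(2.0) = 5.7
pH = 14 - pOH = 14 - 5.7 = 8.3

8.3


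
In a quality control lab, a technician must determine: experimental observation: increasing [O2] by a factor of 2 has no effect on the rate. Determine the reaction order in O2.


rate ∝ [O2]^n
rate ∝ [O2]^0
Order in O2: 0

0


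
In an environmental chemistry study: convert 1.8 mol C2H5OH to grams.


M(C2H5OH) = 46.07 g/mol
mass = n × M = 1.8 × 46.07 = 82.93 g

82.93 g


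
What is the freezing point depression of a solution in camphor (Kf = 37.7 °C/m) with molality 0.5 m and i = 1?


ΔTf = Kf × m × i
= 37.7 × 0.5 × 1
= 18.85 °C

18.85 °C


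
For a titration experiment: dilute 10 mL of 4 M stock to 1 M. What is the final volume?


C1V1 = C2V2
4 × 10 = 1 × V2
V2 = 40/1 = 40.0 mL

40.0 mL


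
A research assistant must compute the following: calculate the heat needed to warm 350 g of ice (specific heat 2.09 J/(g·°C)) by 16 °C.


q = mcΔT = 350 × 2.09 × 16
= 11704.00 J

11704.00 J


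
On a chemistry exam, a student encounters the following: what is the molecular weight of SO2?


M(SO2) = 1×32.07 + 2×16.0
= 32.07 + 32.0
= 64.07 g/mol

64.07 g/mol


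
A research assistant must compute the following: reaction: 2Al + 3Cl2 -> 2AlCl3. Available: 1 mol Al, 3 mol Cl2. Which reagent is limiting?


Mole ratio available / coefficient:
  Al: 1/2 = 0.500
  Cl2: 3/3 = 1.000
Smaller ratio is limiting.

Al


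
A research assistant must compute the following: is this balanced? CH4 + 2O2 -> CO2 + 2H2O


Equation: CH4 + 2O2 -> CO2 + 2H2O
Check atoms: C: 1=1, H: 4=4, O: 4=4
Balanced

Yes, balanced


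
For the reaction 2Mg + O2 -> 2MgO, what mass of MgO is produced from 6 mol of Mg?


Mole ratio MgO:Mg = 2:2
n(MgO) = 6 × 2/2 = 6.000 mol
mass = 6.000 × 40.31 = 241.86 g

241.86 g


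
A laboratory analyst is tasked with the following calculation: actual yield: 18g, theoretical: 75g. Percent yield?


% yield = actual/theoretical × 100
= 18/75 × 100
= 24.0%

24.0%


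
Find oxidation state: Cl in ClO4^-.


x + 4(-2) = -1, so x = +7
Oxidation number: +7

+7


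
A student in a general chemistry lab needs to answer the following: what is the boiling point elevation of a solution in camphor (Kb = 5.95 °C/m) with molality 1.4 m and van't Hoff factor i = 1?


ΔTb = Kb × m × i
= 5.95 × 1.4 × 1
= 8.33 °C

8.33 °C


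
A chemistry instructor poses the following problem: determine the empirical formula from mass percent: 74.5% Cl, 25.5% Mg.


Assume 100 g sample. Moles of each element:
  Cl: 74.5/35.45 = 2.102 mol
  Mg: 25.5/24.31 = 1.049 mol
Divide by smallest (1.049):
  Cl: 2.102/1.049 = 2.0
  Mg: 1.049/1.049 = 1.0
Empirical formula: MgCl2

MgCl2


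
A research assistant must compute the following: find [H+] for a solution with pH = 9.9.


[H+] = 10^(-pH) = 10^(-9.9)
= 1.26×10^-10 M

1.26×10^-10 M


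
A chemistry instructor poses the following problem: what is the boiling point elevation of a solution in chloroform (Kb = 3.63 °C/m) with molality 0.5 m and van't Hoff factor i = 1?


ΔTb = Kb × m × i
= 3.63 × 0.5 × 1
= 1.815 °C

1.815 °C


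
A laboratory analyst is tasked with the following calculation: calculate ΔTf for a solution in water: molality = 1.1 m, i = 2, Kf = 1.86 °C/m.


ΔTf = Kf × m × i
= 1.86 × 1.1 × 2
= 4.092 °C

4.092 °C


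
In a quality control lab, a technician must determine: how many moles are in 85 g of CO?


M(CO) = 28.01 g/mol
n = mass/M = 85/28.01 = 3.0346 mol

3.0346 mol


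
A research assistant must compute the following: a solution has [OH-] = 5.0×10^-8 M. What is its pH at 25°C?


pOH = -log10([OH-]) = -log10(5.0×10^-8)
= 8 - log10(5.0) = 7.3
pH = 14 - pOH = 14 - 7.3 = 6.7

6.7


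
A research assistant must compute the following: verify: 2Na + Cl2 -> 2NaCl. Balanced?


Equation: 2Na + Cl2 -> 2NaCl
Check atoms: Cl: 2=2, Na: 2=2
Balanced

Yes, balanced


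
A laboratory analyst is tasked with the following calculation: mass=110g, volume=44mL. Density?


ρ = mass/volume
= 110/44
= 2.5 g/mL

2.5 g/mL


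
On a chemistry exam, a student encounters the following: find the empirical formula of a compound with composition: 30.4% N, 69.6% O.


Assume 100 g sample. Moles of each element:
  N: 30.4/14.01 = 2.17 mol
  O: 69.6/16.0 = 4.35 mol
Divide by smallest (2.17):
  N: 2.17/2.17 = 1.0
  O: 4.35/2.17 = 2.0
Empirical formula: NO2

NO2


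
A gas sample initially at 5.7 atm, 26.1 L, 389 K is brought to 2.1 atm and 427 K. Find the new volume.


P1V1/T1 = P2V2/T2
V2 = P1V1T2/(T1P2)
= 5.7×26.1×427/(389×2.1)
= 77.763 L

77.763 L


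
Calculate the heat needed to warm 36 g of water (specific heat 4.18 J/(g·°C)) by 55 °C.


q = mcΔT = 36 × 4.18 × 55
= 8276.40 J

8276.40 J


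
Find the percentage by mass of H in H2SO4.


M(H2SO4) = 2×1.008 + 1×32.07 + 4×16.0 = 98.086 g/mol
Mass of H = 2 × 1.008 = 2.016 g/mol
% H = 2.016/98.086 × 100 = 2.06%

2.06%


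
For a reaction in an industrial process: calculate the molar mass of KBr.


M(KBr) = 1×39.1 + 1×79.9
= 39.1 + 79.9
= 119.0 g/mol

119.0 g/mol


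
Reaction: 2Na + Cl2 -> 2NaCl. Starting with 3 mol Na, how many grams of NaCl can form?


Mole ratio NaCl:Na = 2:2
n(NaCl) = 3 × 2/2 = 3.000 mol
mass = 3.000 × 58.44 = 175.32 g

175.32 g


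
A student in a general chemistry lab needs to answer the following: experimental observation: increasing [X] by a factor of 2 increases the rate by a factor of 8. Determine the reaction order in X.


rate ∝ [X]^n
2^n = 8 → n = 3
Order in X: 3

3


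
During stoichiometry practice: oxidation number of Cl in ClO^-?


x + (-2) = -1, so x = +1
Oxidation number: +1

+1


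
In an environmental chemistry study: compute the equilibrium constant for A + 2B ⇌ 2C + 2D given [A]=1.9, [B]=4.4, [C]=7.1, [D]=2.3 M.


Kc = [C]^2[D]^2/([A][B]^2)
= (7.1^2 × 2.3^2)/(1.9^1 × 4.4^2)
= 266.6689/36.784
= 7.250

7.250


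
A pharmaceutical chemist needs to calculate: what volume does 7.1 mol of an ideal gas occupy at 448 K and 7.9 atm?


PV = nRT  (R = 0.08206 L·atm/(mol·K))
V = nRT/P = 7.1×0.08206×448/7.9
= 33.04 L

33.04 L


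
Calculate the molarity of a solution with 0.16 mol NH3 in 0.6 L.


M = n/V = 0.16/0.6 = 0.267 mol/L

0.267 M


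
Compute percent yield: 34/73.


% yield = actual/theoretical × 100
= 34/73 × 100
= 46.58%

46.58%


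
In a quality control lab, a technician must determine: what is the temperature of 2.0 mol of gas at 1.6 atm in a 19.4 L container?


PV = nRT  (R = 0.08206 L·atm/(mol·K))
T = PV/(nR) = 1.6×19.4/(2.0×0.08206)
= 31.04/0.164120
= 189.13 K

189.13 K


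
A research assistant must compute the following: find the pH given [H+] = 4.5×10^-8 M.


pH = -log10([H+]) = -log10(4.5×10^-8)
= 8 - log10(4.5)
= 8 - 0.65
= 7.35

7.35


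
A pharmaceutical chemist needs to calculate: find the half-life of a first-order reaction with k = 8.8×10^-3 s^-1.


t½ = ln2/k = 0.693147/(8.8×10^-3 s^-1)
= 78.77 s

78.77 s


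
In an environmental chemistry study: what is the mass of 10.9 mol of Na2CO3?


M(Na2CO3) = 105.99 g/mol
mass = n × M = 10.9 × 105.99 = 1155.29 g

1155.29 g


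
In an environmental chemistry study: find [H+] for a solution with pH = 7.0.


[H+] = 10^(-pH) = 10^(-7.0)
= 1.0×10^-7 M

1.0×10^-7 M


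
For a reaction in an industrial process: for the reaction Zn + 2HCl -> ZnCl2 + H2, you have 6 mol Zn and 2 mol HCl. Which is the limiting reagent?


Mole ratio available / coefficient:
  Zn: 6/1 = 6.000
  HCl: 2/2 = 1.000
Smaller ratio is limiting.

HCl


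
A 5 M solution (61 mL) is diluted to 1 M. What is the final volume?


C1V1 = C2V2
5 × 61 = 1 × V2
V2 = 305/1 = 305.0 mL

305.0 mL


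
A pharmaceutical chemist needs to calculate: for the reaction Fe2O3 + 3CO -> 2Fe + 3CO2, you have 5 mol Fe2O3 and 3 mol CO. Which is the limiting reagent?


Mole ratio available / coefficient:
  Fe2O3: 5/1 = 5.000
  CO: 3/3 = 1.000
Smaller ratio is limiting.

CO


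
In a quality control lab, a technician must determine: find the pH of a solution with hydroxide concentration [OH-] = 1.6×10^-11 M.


pOH = -log10([OH-]) = -log10(1.6×10^-11)
= 11 - log10(1.6) = 10.8
pH = 14 - pOH = 14 - 10.8 = 3.2

3.2


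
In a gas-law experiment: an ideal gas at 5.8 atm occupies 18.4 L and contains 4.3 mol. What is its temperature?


PV = nRT  (R = 0.08206 L·atm/(mol·K))
T = PV/(nR) = 5.8×18.4/(4.3×0.08206)
= 106.72/0.352858
= 302.44 K

302.44 K
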